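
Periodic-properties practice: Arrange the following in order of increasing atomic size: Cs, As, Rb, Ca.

Ca is in period 4, group 2; As is in period 4, group 15; Rb is in period 5, group 1; Cs is in period 6, group 1.
Across a period the added protons contract the valence shell; down a group each new principal shell makes the atom larger.
These span different periods and groups, so the two trends combine.
Ca > As: Ca lies to the left of As in period 4, so the across-period effect alone puts Ca larger.
Rb > Ca: both effects reinforce here, so Rb is clearly the larger of the two.
Cs > Rb: Cs sits below Rb in group 1, so the down-group effect alone puts Cs larger.
Approximate values (pm): Ca 171, As 121, Rb 210, Cs 232.
So from smallest to largest: As < Ca < Rb < Cs.

As < Ca < Rb < Cs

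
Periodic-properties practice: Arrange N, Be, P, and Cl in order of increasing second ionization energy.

Be, P, Cl, N

Consider each +1 ion: N⁺ still has 4 valence electrons; Be⁺ still has 1 valence electron; P⁺ still has 4 valence electrons; Cl⁺ still has 6 valence electrons.
All are still removing valence electrons, so compare the +1 ions as you would atoms: IE_2 generally rises across a period (higher Z_eff) and falls down a group (larger shell), subject to the usual subshell exceptions.
Valence configurations: N⁺ [He]2s²2p², Be⁺ [He]2s¹, P⁺ [Ne]3s²3p², Cl⁺ [Ne]3s²3p⁴.
The numbers (kJ/mol): N 2856, Be 1757, P 1907, Cl 2298.
So the second ionization energies run Be < P < Cl < N.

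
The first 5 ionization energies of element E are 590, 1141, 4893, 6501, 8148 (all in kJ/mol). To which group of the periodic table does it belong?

Group 2

Look for the largest jump between consecutive ionization energies: IE3/IE2 ≈ 4.3, far larger than any earlier ratio.
That jump marks the point where a core electron is being removed. So the atom has 2 valence electrons.
A main-group element with 2 valence electrons is in group 2.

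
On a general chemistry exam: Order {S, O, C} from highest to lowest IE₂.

O > C > S

IE_2 is the cost of taking one more electron from the +1 cation: S⁺ still has 5 valence electrons; O⁺ still has 5 valence electrons; C⁺ still has 3 valence electrons.
All are still removing valence electrons, so compare the +1 ions as you would atoms: IE_2 generally rises across a period (higher Z_eff) and falls down a group (larger shell), subject to the usual subshell exceptions.
Valence configurations: S⁺ [Ne]3s²3p³, O⁺ [He]2s²2p³, C⁺ [He]2s²2p¹.
The numbers (kJ/mol): S 2252, O 3388, C 2353.
So the second ionization energies run S < C < O.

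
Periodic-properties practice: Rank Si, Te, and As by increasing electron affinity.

Si is in period 3, group 14; As is in period 4, group 15; Te is in period 5, group 16.
EA tends to increase across a period and decrease down a group, though the pattern is less regular than for IE or radius.
These sit on a diagonal, where the across-period and down-group effects partly cancel.
Si > As: the two effects oppose for this pair; the down-group effect wins (134 vs 78 kJ/mol).
Te > Si: the two effects oppose for this pair; the across-period effect wins (190 vs 134 kJ/mol).
Tabulated electron affinity (kJ/mol): Si 134, As 78, Te 190.
So from lowest to highest: As < Si < Te.

As < Si < Te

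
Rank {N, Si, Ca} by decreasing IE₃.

Ca > N > Si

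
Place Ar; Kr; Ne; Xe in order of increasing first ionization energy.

Across a period the outer electron is held more tightly (higher IE₁); down a group it sits in a higher shell, more shielded, and comes off more easily.
All are in group 18, so first ionization energy increases up the group.
So from lowest to highest: Xe < Kr < Ar < Ne.

Xe < Kr < Ar < Ne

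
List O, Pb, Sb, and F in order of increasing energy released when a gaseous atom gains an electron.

Pb < Sb < O < F

EA tends to increase across a period and decrease down a group, though the pattern is less regular than for IE or radius.
Neither a single period nor a single group — weigh both effects.
Sb > Pb: both effects reinforce here, so Sb is clearly the higher of the two.
O > Sb: both effects reinforce here, so O is clearly the higher of the two.
F > O: F lies to the right of O in period 2, so the across-period effect alone puts F higher.
Tabulated electron affinity (kJ/mol): O 141, F 328, Sb 103, Pb 35.
So from lowest to highest: Pb < Sb < O < F.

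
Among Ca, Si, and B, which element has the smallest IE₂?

IE_2 is the cost of taking one more electron from the +1 cation: Ca⁺ still has 1 valence electron; Si⁺ still has 3 valence electrons; B⁺ still has 2 valence electrons.
All are still removing valence electrons, so compare the +1 ions as you would atoms: IE_2 generally rises across a period (higher Z_eff) and falls down a group (larger shell), subject to the usual subshell exceptions.
Valence configurations: Ca⁺ [Ar]4s¹, Si⁺ [Ne]3s²3p¹, B⁺ [He]2s².
The numbers (kJ/mol): Ca 1145, Si 1577, B 2427.
Overall IE_2 order: Ca < Si < B.

Ca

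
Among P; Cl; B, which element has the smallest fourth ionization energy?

After 3 electrons have been removed, what remains? P³⁺ still has 2 valence electrons; Cl³⁺ still has 4 valence electrons; B³⁺ is the bare [He] core.
Pulling an electron out of a noble-gas core costs far more than removing a remaining valence electron, so B sits at the high end of IE_4.
Valence configurations: P³⁺ [Ne]3s², Cl³⁺ [Ne]3s²3p².
Tabulated IE_4 (kJ/mol): P 4964, Cl 5159, B 25026.
Hence IE_4: P < Cl < B.

P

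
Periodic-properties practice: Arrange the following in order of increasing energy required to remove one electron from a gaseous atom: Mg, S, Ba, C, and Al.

C is in period 2, group 14; Mg is in period 3, group 2; Al is in period 3, group 13; S is in period 3, group 16; Ba is in period 6, group 2.
Removing the outermost electron gets harder across a period and easier down a group.
Neither a single period nor a single group — weigh both effects.
Al > Ba: relative to Ba, both the across-period and down-group shifts push Al's first ionization energy up.
Mg > Al: this pair runs against the simple trend — see the exception note.
S > Mg: both are in period 3; the period trend gives S the larger value.
C > S: the two effects oppose for this pair; the down-group effect wins (1086 vs 1000 kJ/mol).
Note the exception: Mg has a higher first ionization energy than Al, contrary to the simple trend — Al's single 3p electron is easier to remove than one from Mg's filled 3s².
Approximate values (kJ/mol): C 1086, Mg 738, Al 578, S 1000, Ba 503.
So from lowest to highest: Ba < Al < Mg < S < C.

Ba < Al < Mg < S < C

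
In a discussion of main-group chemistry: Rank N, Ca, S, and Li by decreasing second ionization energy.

The second ionization energy removes an electron from the +1 ion. For each element: N⁺ still has 4 valence electrons; Ca⁺ still has 1 valence electron; S⁺ still has 5 valence electrons; Li⁺ is the bare [He] core.
Core electrons are held far more tightly than valence electrons, so Li tops the IE_2 order.
Valence configurations: N⁺ [He]2s²2p², Ca⁺ [Ar]4s¹, S⁺ [Ne]3s²3p³.
The numbers (kJ/mol): N 2856, Ca 1145, S 2252, Li 7298.
Hence IE_2: Ca < S < N < Li.

Li > N > S > Ca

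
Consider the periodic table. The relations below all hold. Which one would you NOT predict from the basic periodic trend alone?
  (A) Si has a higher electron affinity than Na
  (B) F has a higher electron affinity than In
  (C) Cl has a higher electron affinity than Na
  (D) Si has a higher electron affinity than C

The general trend: electron affinity increases across a period and decreases down a group.
(A) Si (period 3, group 14) vs Na (period 3, group 1): the stated order agrees with the simple trend.
(B) F (period 2, group 17) vs In (period 5, group 13): the stated order agrees with the simple trend.
(C) Cl (period 3, group 17) vs Na (period 3, group 1): the stated order agrees with the simple trend.
(D) Si (period 3, group 14) vs C (period 2, group 14): the stated order contradicts the simple trend.
The exception is (D): Si's larger, more diffuse 3p orbitals accept an added electron slightly more readily than C's compact 2p.

(D)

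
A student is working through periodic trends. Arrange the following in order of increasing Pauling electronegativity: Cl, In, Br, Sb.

In < Sb < Br < Cl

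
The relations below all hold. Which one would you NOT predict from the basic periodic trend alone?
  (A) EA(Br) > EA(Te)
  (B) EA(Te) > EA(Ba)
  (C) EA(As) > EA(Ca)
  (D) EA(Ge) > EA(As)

The general trend: electron affinity increases across a period and decreases down a group.
(A) Br (period 4, group 17) vs Te (period 5, group 16): the stated order agrees with the simple trend.
(B) Te (period 5, group 16) vs Ba (period 6, group 2): the stated order agrees with the simple trend.
(C) As (period 4, group 15) vs Ca (period 4, group 2): the stated order agrees with the simple trend.
(D) Ge (period 4, group 14) vs As (period 4, group 15): the stated order contradicts the simple trend.
The exception is (D): adding an electron to As's half-filled 4p³ is unfavourable, so Ge (4p²) has the more exothermic EA.

(D)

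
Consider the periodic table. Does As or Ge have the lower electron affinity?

As

Atoms with high Z_eff and room in the valence shell (especially the halogens) have the most exothermic electron affinities.
All lie in period 4; the across-period trend (electron affinity increases left to right) applies, with the exception below.
Note the exception: Ge has a higher electron affinity than As, contrary to the simple trend — adding an electron to As's half-filled 4p³ is unfavourable, so Ge (4p²) has the more exothermic EA.
Tabulated electron affinity (kJ/mol): Ge 119, As 78.
So As has the lower electron affinity (As < Ge).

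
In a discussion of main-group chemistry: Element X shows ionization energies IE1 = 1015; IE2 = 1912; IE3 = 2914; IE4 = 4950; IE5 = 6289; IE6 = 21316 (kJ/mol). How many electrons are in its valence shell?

5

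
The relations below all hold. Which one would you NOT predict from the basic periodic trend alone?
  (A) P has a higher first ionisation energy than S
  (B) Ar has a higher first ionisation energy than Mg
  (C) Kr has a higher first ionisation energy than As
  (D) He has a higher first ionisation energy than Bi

(A)

The general trend: first ionisation energy increases across a period and decreases down a group.
(A) P (period 3, group 15) vs S (period 3, group 16): the stated order contradicts the simple trend.
(B) Ar (period 3, group 18) vs Mg (period 3, group 2): the stated order agrees with the simple trend.
(C) Kr (period 4, group 18) vs As (period 4, group 15): the stated order agrees with the simple trend.
(D) He (period 1, group 18) vs Bi (period 6, group 15): the stated order agrees with the simple trend.
The exception is (A): S (3p⁴) ionizes more easily than half-filled P (3p³) because the paired 3p electron in S is pushed out by e⁻–e⁻ repulsion.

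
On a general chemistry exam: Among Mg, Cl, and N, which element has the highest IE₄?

IE_4 is the cost of taking one more electron from the +3 cation: Mg³⁺ is already 1 electron into the core; Cl³⁺ still has 4 valence electrons; N³⁺ still has 2 valence electrons.
Core electrons are held far more tightly than valence electrons, so Mg tops the IE_4 order.
Valence configurations: Cl³⁺ [Ne]3s²3p², N³⁺ [He]2s².
The numbers (kJ/mol): Mg 10543, Cl 5159, N 7475.
Putting it together, IE_4: Cl < N < Mg.

Mg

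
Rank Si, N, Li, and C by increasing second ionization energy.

Si < C < N < Li

Consider each +1 ion: Si⁺ still has 3 valence electrons; N⁺ still has 4 valence electrons; Li⁺ is the bare [He] core; C⁺ still has 3 valence electrons.
Pulling an electron out of a noble-gas core costs far more than removing a remaining valence electron, so Li sits at the high end of IE_2.
Valence configurations: Si⁺ [Ne]3s²3p¹, N⁺ [He]2s²2p², C⁺ [He]2s²2p¹.
Tabulated IE_2 (kJ/mol): Si 1577, N 2856, Li 7298, C 2353.
Hence IE_2: Si < C < N < Li.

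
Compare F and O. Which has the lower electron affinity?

O is in period 2, group 16; F is in period 2, group 17.
EA tends to increase across a period and decrease down a group, though the pattern is less regular than for IE or radius.
All lie in period 2, so electron affinity increases left to right.
So O has the lower electron affinity (O < F).

O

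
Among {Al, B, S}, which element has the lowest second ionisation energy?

Consider each +1 ion: Al⁺ still has 2 valence electrons; B⁺ still has 2 valence electrons; S⁺ still has 5 valence electrons.
All are still removing valence electrons, so compare the +1 ions as you would atoms: IE_2 generally rises across a period (higher Z_eff) and falls down a group (larger shell), subject to the usual subshell exceptions.
Valence configurations: Al⁺ [Ne]3s², B⁺ [He]2s², S⁺ [Ne]3s²3p³.
Tabulated IE_2 (kJ/mol): Al 1817, B 2427, S 2252.
Overall IE_2 order: Al < S < B.

Al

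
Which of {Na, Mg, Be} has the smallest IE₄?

The fourth ionization energy removes an electron from the +3 ion. For each element: Na³⁺ is already 2 electrons into the core; Mg³⁺ is already 1 electron into the core; Be³⁺ is already 1 electron into the core.
All of these are removing an electron from a noble-gas core or deeper; the smaller core (lower principal quantum number) is held far more tightly, and within a period the higher nuclear charge binds the same core more tightly.
Tabulated IE_4 (kJ/mol): Na 9543, Mg 10543, Be 21007.
So the fourth ionization energies run Na < Mg < Be.

Na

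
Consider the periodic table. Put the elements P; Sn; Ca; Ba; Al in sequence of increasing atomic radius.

Al is in period 3, group 13; P is in period 3, group 15; Ca is in period 4, group 2; Sn is in period 5, group 14; Ba is in period 6, group 2.
Atomic radius shrinks across a period as nuclear charge pulls the same shell inward, and grows down a group as new shells are added.
Neither a single period nor a single group — weigh both effects.
Al > P: Al lies to the left of P in period 3, so the across-period effect alone puts Al larger.
Sn > Al: period and group pull opposite ways; the down-group shift dominates (140 vs 126 pm).
Ca > Sn: period and group pull opposite ways; the across-period shift dominates (171 vs 140 pm).
Ba > Ca: Ba sits below Ca in group 2, so the down-group effect alone puts Ba larger.
Approximate values (pm): Al 126, P 111, Ca 171, Sn 140, Ba 196.
So from smallest to largest: P < Al < Sn < Ca < Ba.

P, Al, Sn, Ca, Ba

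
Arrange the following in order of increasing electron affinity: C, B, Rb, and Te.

B is in period 2, group 13; C is in period 2, group 14; Rb is in period 5, group 1; Te is in period 5, group 16.
Atoms with high Z_eff and room in the valence shell (especially the halogens) have the most exothermic electron affinities.
These span different periods and groups, so the two trends combine.
Rb > B: this pair runs against the simple trend — see the exception note.
C > Rb: both effects reinforce here, so C is clearly the higher of the two.
Te > C: period and group pull opposite ways; the across-period shift dominates (190 vs 122 kJ/mol).
Note the exception: Rb has a higher electron affinity than B, contrary to the simple trend — B's ns²np¹ configuration gives only a small electron affinity — the sparsely filled np subshell binds an added electron weakly.
For reference (kJ/mol): B 27, C 122, Rb 47, Te 190.
So from lowest to highest: B < Rb < C < Te.

B < Rb < C < Te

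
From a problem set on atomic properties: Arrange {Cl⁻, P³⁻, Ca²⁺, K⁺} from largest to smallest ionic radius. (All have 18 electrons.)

All of these have 18 electrons, so size is governed by nuclear charge alone: the more protons, the stronger the pull on the same electron cloud, and the smaller the ion.
Nuclear charges: Ca²⁺ (Z=20), K⁺ (Z=19), Cl⁻ (Z=17), P³⁻ (Z=15).
Largest to smallest: P³⁻ > Cl⁻ > K⁺ > Ca²⁺.

P³⁻, Cl⁻, K⁺, Ca²⁺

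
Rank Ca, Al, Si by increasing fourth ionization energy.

Si < Ca < Al

After 3 electrons have been removed, what remains? Ca³⁺ is already 1 electron into the core; Al³⁺ is the bare [Ne] core; Si³⁺ still has 1 valence electron.
Pulling an electron out of a noble-gas core costs far more than removing a remaining valence electron, so Ca and Al sit at the high end of IE_4.
Approximate IE_4 values (kJ/mol): Ca 6491, Al 11577, Si 4356.
Overall IE_4 order: Si < Ca < Al.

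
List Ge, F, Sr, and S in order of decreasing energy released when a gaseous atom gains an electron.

F is in period 2, group 17; S is in period 3, group 16; Ge is in period 4, group 14; Sr is in period 5, group 2.
Atoms with high Z_eff and room in the valence shell (especially the halogens) have the most exothermic electron affinities.
Here both period and group differ, so the two effects have to be weighed against each other.
Ge > Sr: both effects reinforce here, so Ge is clearly the higher of the two.
S > Ge: both effects reinforce here, so S is clearly the higher of the two.
F > S: both effects reinforce here, so F is clearly the higher of the two.
Tabulated electron affinity (kJ/mol): F 328, S 200, Ge 119, Sr 5.
So from highest to lowest: F > S > Ge > Sr.

F > S > Ge > Sr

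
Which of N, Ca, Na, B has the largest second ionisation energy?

After 1 electron has been removed, what remains? N⁺ still has 4 valence electrons; Ca⁺ still has 1 valence electron; Na⁺ is the bare [Ne] core; B⁺ still has 2 valence electrons.
Breaking into a closed-shell core is much more expensive than removing a leftover valence electron — Na has the largest IE_2 here.
Valence configurations: N⁺ [He]2s²2p², Ca⁺ [Ar]4s¹, B⁺ [He]2s².
Approximate IE_2 values (kJ/mol): N 2856, Ca 1145, Na 4562, B 2427.
Putting it together, IE_2: Ca < B < N < Na.

Na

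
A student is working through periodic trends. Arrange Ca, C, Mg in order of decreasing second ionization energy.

C > Mg > Ca

The second ionization energy removes an electron from the +1 ion. For each element: Ca⁺ still has 1 valence electron; C⁺ still has 3 valence electrons; Mg⁺ still has 1 valence electron.
All are still removing valence electrons, so compare the +1 ions as you would atoms: IE_2 generally rises across a period (higher Z_eff) and falls down a group (larger shell), subject to the usual subshell exceptions.
Valence configurations: Ca⁺ [Ar]4s¹, C⁺ [He]2s²2p¹, Mg⁺ [Ne]3s¹.
Approximate IE_2 values (kJ/mol): Ca 1145, C 2353, Mg 1451.
Putting it together, IE_2: Ca < Mg < C.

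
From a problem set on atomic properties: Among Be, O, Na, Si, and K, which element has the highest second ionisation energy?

Na

The second ionization energy removes an electron from the +1 ion. For each element: Be⁺ still has 1 valence electron; O⁺ still has 5 valence electrons; Na⁺ is the bare [Ne] core; Si⁺ still has 3 valence electrons; K⁺ is the bare [Ar] core.
Usually core removal costs more than valence removal, but here the competition is close: a tightly held n=2 valence electron can cost more to remove than an n=3 core electron, so the actual values have to decide it.
Valence configurations: Be⁺ [He]2s¹, O⁺ [He]2s²2p³, Si⁺ [Ne]3s²3p¹.
The numbers (kJ/mol): Be 1757, O 3388, Na 4562, Si 1577, K 3052.
Hence IE_2: Si < Be < K < O < Na.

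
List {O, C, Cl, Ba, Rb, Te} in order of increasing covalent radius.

O < C < Cl < Te < Ba < Rb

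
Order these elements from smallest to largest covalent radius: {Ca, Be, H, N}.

H < N < Be < Ca

H is in period 1, group 1; Be is in period 2, group 2; N is in period 2, group 15; Ca is in period 4, group 2.
Atomic radius shrinks across a period as nuclear charge pulls the same shell inward, and grows down a group as new shells are added.
Here both period and group differ, so the two effects have to be weighed against each other.
N > H: period and group pull opposite ways; the down-group shift dominates (71 vs 32 pm).
Be > N: both are in period 2; the period trend gives Be the larger value.
Ca > Be: they share group 2; the group trend gives Ca the larger value.
Approximate values (pm): H 32, Be 102, N 71, Ca 171.
So from smallest to largest: H < N < Be < Ca.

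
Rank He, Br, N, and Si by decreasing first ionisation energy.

He is in period 1, group 18; N is in period 2, group 15; Si is in period 3, group 14; Br is in period 4, group 17.
IE₁ increases left→right with effective nuclear charge and decreases top→bottom as the valence shell moves farther out.
These span different periods and groups, so the two trends combine.
Br > Si: period and group pull opposite ways; the across-period shift dominates (1140 vs 786 kJ/mol).
N > Br: period and group pull opposite ways; the down-group shift dominates (1402 vs 1140 kJ/mol).
He > N: both effects reinforce here, so He is clearly the higher of the two.
Tabulated first ionization energy (kJ/mol): He 2372, N 1402, Si 786, Br 1140.
So from highest to lowest: He > N > Br > Si.

He > N > Br > Si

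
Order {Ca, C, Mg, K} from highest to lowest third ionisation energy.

Mg, Ca, C, K

The third ionization energy removes an electron from the +2 ion. For each element: Ca²⁺ is the bare [Ar] core; C²⁺ still has 2 valence electrons; Mg²⁺ is the bare [Ne] core; K²⁺ is already 1 electron into the core.
Usually core removal costs more than valence removal, but here the competition is close: a tightly held n=2 valence electron can cost more to remove than an n=3 core electron, so the actual values have to decide it.
Tabulated IE_3 (kJ/mol): Ca 4912, C 4620, Mg 7733, K 4420.
So the third ionization energies run K < C < Ca < Mg.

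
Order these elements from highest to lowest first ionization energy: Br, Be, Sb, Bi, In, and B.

Br, Be, Sb, B, Bi, In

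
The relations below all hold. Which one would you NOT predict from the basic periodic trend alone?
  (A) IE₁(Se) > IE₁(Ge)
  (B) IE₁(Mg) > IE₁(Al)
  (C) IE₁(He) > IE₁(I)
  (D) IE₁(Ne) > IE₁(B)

The general trend: first ionisation energy increases across a period and decreases down a group.
(A) Se (period 4, group 16) vs Ge (period 4, group 14): the stated order agrees with the simple trend.
(B) Mg (period 3, group 2) vs Al (period 3, group 13): the stated order contradicts the simple trend.
(C) He (period 1, group 18) vs I (period 5, group 17): the stated order agrees with the simple trend.
(D) Ne (period 2, group 18) vs B (period 2, group 13): the stated order agrees with the simple trend.
The exception is (B): Al's single 3p electron is easier to remove than one from Mg's filled 3s².

(B)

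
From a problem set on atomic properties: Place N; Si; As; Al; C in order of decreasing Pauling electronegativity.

C is in period 2, group 14; N is in period 2, group 15; Al is in period 3, group 13; Si is in period 3, group 14; As is in period 4, group 15.
Atoms toward the upper right of the periodic table pull bonding electrons most strongly.
Here both period and group differ, so the two effects have to be weighed against each other.
Si > Al: Si lies to the right of Al in period 3, so the across-period effect alone puts Si higher.
As > Si: period and group pull opposite ways; the across-period shift dominates (2.18 vs 1.90).
C > As: the two effects oppose for this pair; the down-group effect wins (2.55 vs 2.18).
N > C: both are in period 2; the period trend gives N the larger value.
For reference (Pauling): C 2.55, N 3.04, Al 1.61, Si 1.90, As 2.18.
So from highest to lowest: N > C > As > Si > Al.

N > C > As > Si > Al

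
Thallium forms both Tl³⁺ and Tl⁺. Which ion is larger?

Both ions have Z = 81 protons, but Tl³⁺ has lost more electrons, so its remaining electrons feel a larger effective nuclear charge per electron and are pulled in more tightly.
Higher positive charge → smaller ion, so Tl⁺ > Tl³⁺.

Tl⁺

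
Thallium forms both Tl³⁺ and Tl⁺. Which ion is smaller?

Tl³⁺

Both ions have Z = 81 protons, but Tl³⁺ has lost more electrons, so its remaining electrons feel a larger effective nuclear charge per electron and are pulled in more tightly.
Higher positive charge → smaller ion, so Tl⁺ > Tl³⁺.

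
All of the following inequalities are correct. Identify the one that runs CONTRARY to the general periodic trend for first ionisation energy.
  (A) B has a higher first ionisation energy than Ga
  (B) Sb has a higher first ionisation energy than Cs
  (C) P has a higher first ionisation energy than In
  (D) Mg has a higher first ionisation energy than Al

The general trend: first ionisation energy increases across a period and decreases down a group.
(A) B (period 2, group 13) vs Ga (period 4, group 13): the stated order agrees with the simple trend.
(B) Sb (period 5, group 15) vs Cs (period 6, group 1): the stated order agrees with the simple trend.
(C) P (period 3, group 15) vs In (period 5, group 13): the stated order agrees with the simple trend.
(D) Mg (period 3, group 2) vs Al (period 3, group 13): the stated order contradicts the simple trend.
The exception is (D): Al's single 3p electron is easier to remove than one from Mg's filled 3s².

(D)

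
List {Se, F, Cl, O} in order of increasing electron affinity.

Atoms with high Z_eff and room in the valence shell (especially the halogens) have the most exothermic electron affinities.
Here both period and group differ, so the two effects have to be weighed against each other.
Se > O: this pair runs against the simple trend — see the exception note.
F > Se: relative to Se, both the across-period and down-group shifts push F's electron affinity up.
Cl > F: this pair runs against the simple trend — see the exception note.
Note the exception: Se has a higher electron affinity than O, contrary to the simple trend — O's compact 2p subshell gives strong electron–electron repulsion on the added electron.
Note the exception: Cl has a higher electron affinity than F, contrary to the simple trend — F's small 2p subshell makes the incoming electron feel strong e⁻–e⁻ repulsion, so Cl actually releases more energy on gaining an electron.
Tabulated electron affinity (kJ/mol): O 141, F 328, Cl 349, Se 195.
So from lowest to highest: O < Se < F < Cl.

O, Se, F, Cl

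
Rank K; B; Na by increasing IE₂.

B, K, Na

Consider each +1 ion: K⁺ is the bare [Ar] core; B⁺ still has 2 valence electrons; Na⁺ is the bare [Ne] core.
Core electrons are held far more tightly than valence electrons, so K and Na top the IE_2 order.
Tabulated IE_2 (kJ/mol): K 3052, B 2427, Na 4562.
Putting it together, IE_2: B < K < Na.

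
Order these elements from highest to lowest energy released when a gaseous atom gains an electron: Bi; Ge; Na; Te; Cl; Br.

Na is in period 3, group 1; Cl is in period 3, group 17; Ge is in period 4, group 14; Br is in period 4, group 17; Te is in period 5, group 16; Bi is in period 6, group 15.
Electron affinity generally becomes more exothermic across a period toward the halogens and less exothermic down a group.
Here both period and group differ, so the two effects have to be weighed against each other.
Bi > Na: the two effects oppose for this pair; the across-period effect wins (91 vs 53 kJ/mol).
Ge > Bi: period and group pull opposite ways; the down-group shift dominates (119 vs 91 kJ/mol).
Te > Ge: period and group pull opposite ways; the across-period shift dominates (190 vs 119 kJ/mol).
Br > Te: relative to Te, both the across-period and down-group shifts push Br's electron affinity up.
Cl > Br: Cl sits above Br in group 17, so the down-group effect alone puts Cl higher.
Approximate values (kJ/mol): Na 53, Cl 349, Ge 119, Br 325, Te 190, Bi 91.
So from highest to lowest: Cl > Br > Te > Ge > Bi > Na.

Cl > Br > Te > Ge > Bi > Na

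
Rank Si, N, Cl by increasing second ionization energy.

After 1 electron has been removed, what remains? Si⁺ still has 3 valence electrons; N⁺ still has 4 valence electrons; Cl⁺ still has 6 valence electrons.
All are still removing valence electrons, so compare the +1 ions as you would atoms: IE_2 generally rises across a period (higher Z_eff) and falls down a group (larger shell), subject to the usual subshell exceptions.
Valence configurations: Si⁺ [Ne]3s²3p¹, N⁺ [He]2s²2p², Cl⁺ [Ne]3s²3p⁴.
Tabulated IE_2 (kJ/mol): Si 1577, N 2856, Cl 2298.
So the second ionization energies run Si < Cl < N.

Si < Cl < N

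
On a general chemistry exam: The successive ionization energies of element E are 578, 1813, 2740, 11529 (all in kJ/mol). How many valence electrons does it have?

3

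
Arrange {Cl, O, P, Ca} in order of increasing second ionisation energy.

Ca, P, Cl, O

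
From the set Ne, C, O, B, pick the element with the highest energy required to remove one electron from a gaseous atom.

First ionization energy rises across a period (greater Z_eff holds electrons more tightly) and falls down a group (valence electrons are farther from the nucleus).
All lie in period 2, so first ionization energy increases left to right.
The highest energy required to remove one electron from a gaseous atom among these belongs to Ne.

Ne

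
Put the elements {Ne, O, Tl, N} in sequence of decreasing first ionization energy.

Ne > N > O > Tl

IE₁ increases left→right with effective nuclear charge and decreases top→bottom as the valence shell moves farther out.
These span different periods and groups, so the two trends combine.
O > Tl: relative to Tl, both the across-period and down-group shifts push O's first ionization energy up.
N > O: this pair runs against the simple trend — see the exception note.
Ne > N: Ne lies to the right of N in period 2, so the across-period effect alone puts Ne higher.
Note the exception: N has a higher first ionization energy than O, contrary to the simple trend — pairing an electron in O's 2p⁴ costs repulsion energy, so O ionizes more easily than half-filled N (2p³).
Tabulated first ionization energy (kJ/mol): N 1402, O 1314, Ne 2081, Tl 589.
So from highest to lowest: Ne > N > O > Tl.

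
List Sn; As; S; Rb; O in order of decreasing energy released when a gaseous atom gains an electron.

O is in period 2, group 16; S is in period 3, group 16; As is in period 4, group 15; Rb is in period 5, group 1; Sn is in period 5, group 14.
Adding an electron releases more energy for atoms nearer the top right (short of the noble gases).
Here both period and group differ, so the two effects have to be weighed against each other.
As > Rb: both effects reinforce here, so As is clearly the higher of the two.
Sn > As: this pair runs against the simple trend — see the exception note.
O > Sn: relative to Sn, both the across-period and down-group shifts push O's electron affinity up.
S > O: this pair runs against the simple trend — see the exception note.
Note the exception: Sn has a higher electron affinity than As, contrary to the simple trend — adding an electron to As's half-filled np³ subshell costs electron-pairing energy.
Note the exception: S has a higher electron affinity than O, contrary to the simple trend — the compact 2p subshell of O repels the added electron more than S's larger 3p does.
Approximate values (kJ/mol): O 141, S 200, As 78, Rb 47, Sn 107.
So from highest to lowest: S > O > Sn > As > Rb.

S, O, Sn, As, Rb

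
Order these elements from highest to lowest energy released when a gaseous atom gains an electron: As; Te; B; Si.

Te > Si > As > B

B is in period 2, group 13; Si is in period 3, group 14; As is in period 4, group 15; Te is in period 5, group 16.
Electron affinity generally becomes more exothermic across a period toward the halogens and less exothermic down a group.
A diagonal step moves right (one effect) and down (the opposite effect) at once.
As > B: the two effects oppose for this pair; the across-period effect wins (78 vs 27 kJ/mol).
Si > As: period and group pull opposite ways; the down-group shift dominates (134 vs 78 kJ/mol).
Te > Si: the two effects oppose for this pair; the across-period effect wins (190 vs 134 kJ/mol).
Tabulated electron affinity (kJ/mol): B 27, Si 134, As 78, Te 190.
So from highest to lowest: Te > Si > As > B.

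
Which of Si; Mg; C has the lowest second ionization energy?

Mg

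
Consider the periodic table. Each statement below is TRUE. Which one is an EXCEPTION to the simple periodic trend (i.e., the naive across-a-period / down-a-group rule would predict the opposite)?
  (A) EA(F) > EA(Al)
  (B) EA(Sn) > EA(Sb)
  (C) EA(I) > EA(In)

(B)

The general trend: electron affinity increases across a period and decreases down a group.
(A) F (period 2, group 17) vs Al (period 3, group 13): the stated order agrees with the simple trend.
(B) Sn (period 5, group 14) vs Sb (period 5, group 15): the stated order contradicts the simple trend.
(C) I (period 5, group 17) vs In (period 5, group 13): the stated order agrees with the simple trend.
The exception is (B): adding an electron to Sb's half-filled 5p³ is unfavourable, so Sn has the more exothermic EA.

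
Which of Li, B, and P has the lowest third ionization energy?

P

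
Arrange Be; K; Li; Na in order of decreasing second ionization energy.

IE_2 is the cost of taking one more electron from the +1 cation: Be⁺ still has 1 valence electron; K⁺ is the bare [Ar] core; Li⁺ is the bare [He] core; Na⁺ is the bare [Ne] core.
Breaking into a closed-shell core is much more expensive than removing a leftover valence electron — K, Na and Li have the largest IE_2 here.
The numbers (kJ/mol): Be 1757, K 3052, Li 7298, Na 4562.
So the second ionization energies run Be < K < Na < Li.

Li, Na, K, Be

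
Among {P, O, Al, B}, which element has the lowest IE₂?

Al

After 1 electron has been removed, what remains? P⁺ still has 4 valence electrons; O⁺ still has 5 valence electrons; Al⁺ still has 2 valence electrons; B⁺ still has 2 valence electrons.
All are still removing valence electrons, so compare the +1 ions as you would atoms: IE_2 generally rises across a period (higher Z_eff) and falls down a group (larger shell), subject to the usual subshell exceptions.
Valence configurations: P⁺ [Ne]3s²3p², O⁺ [He]2s²2p³, Al⁺ [Ne]3s², B⁺ [He]2s².
Tabulated IE_2 (kJ/mol): P 1907, O 3388, Al 1817, B 2427.
So the second ionization energies run Al < P < B < O.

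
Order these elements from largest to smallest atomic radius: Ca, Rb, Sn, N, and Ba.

Across a period the added protons contract the valence shell; down a group each new principal shell makes the atom larger.
Neither a single period nor a single group — weigh both effects.
Sn > N: relative to N, both the across-period and down-group shifts push Sn's atomic radius up.
Ca > Sn: period and group pull opposite ways; the across-period shift dominates (171 vs 140 pm).
Ba > Ca: Ba sits below Ca in group 2, so the down-group effect alone puts Ba larger.
Rb > Ba: the two effects oppose for this pair; the across-period effect wins (210 vs 196 pm).
For reference (pm): N 71, Ca 171, Rb 210, Sn 140, Ba 196.
So from largest to smallest: Rb > Ba > Ca > Sn > N.

Rb > Ba > Ca > Sn > N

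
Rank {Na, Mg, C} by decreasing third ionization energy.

The third ionization energy removes an electron from the +2 ion. For each element: Na²⁺ is already 1 electron into the core; Mg²⁺ is the bare [Ne] core; C²⁺ still has 2 valence electrons.
Pulling an electron out of a noble-gas core costs far more than removing a remaining valence electron, so Na and Mg sit at the high end of IE_3.
Tabulated IE_3 (kJ/mol): Na 6910, Mg 7733, C 4620.
Overall IE_3 order: C < Na < Mg.

Mg, Na, C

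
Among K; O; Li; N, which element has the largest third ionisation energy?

Li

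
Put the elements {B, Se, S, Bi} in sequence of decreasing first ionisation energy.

First ionization energy rises across a period (greater Z_eff holds electrons more tightly) and falls down a group (valence electrons are farther from the nucleus).
Here both period and group differ, so the two effects have to be weighed against each other.
B > Bi: the two effects oppose for this pair; the down-group effect wins (801 vs 703 kJ/mol).
Se > B: period and group pull opposite ways; the across-period shift dominates (941 vs 801 kJ/mol).
S > Se: they share group 16; the group trend gives S the larger value.
Approximate values (kJ/mol): B 801, S 1000, Se 941, Bi 703.
So from highest to lowest: S > Se > B > Bi.

S, Se, B, Bi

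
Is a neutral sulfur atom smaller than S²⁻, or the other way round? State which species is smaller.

S

Forming S²⁻ adds 2 electrons to S. More electron–electron repulsion in the same shell, with unchanged nuclear charge, lets the cloud expand.
An anion is larger than its parent atom: S²⁻ > S.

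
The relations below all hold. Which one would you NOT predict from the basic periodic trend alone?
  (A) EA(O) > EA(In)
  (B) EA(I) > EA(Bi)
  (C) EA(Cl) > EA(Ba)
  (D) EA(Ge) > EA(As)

The general trend: electron affinity increases across a period and decreases down a group.
(A) O (period 2, group 16) vs In (period 5, group 13): the stated order agrees with the simple trend.
(B) I (period 5, group 17) vs Bi (period 6, group 15): the stated order agrees with the simple trend.
(C) Cl (period 3, group 17) vs Ba (period 6, group 2): the stated order agrees with the simple trend.
(D) Ge (period 4, group 14) vs As (period 4, group 15): the stated order contradicts the simple trend.
The exception is (D): adding an electron to As's half-filled 4p³ is unfavourable, so Ge (4p²) has the more exothermic EA.

(D)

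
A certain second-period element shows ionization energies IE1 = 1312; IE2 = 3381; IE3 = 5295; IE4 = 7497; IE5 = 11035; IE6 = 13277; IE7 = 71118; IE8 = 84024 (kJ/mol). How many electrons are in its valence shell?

Look for the largest jump between consecutive ionization energies: IE7/IE6 ≈ 5.4, far larger than any earlier ratio.
That jump marks the point where a core electron is being removed. So the atom has 6 valence electrons.

6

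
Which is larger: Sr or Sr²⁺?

Sr

Forming Sr²⁺ removes 2 electrons from Sr. Fewer electrons for the same nuclear charge means less shielding and a higher Z_eff on the remaining electrons, and for main-group metals the entire outer shell is lost.
A cation is smaller than its parent atom: Sr²⁺ < Sr.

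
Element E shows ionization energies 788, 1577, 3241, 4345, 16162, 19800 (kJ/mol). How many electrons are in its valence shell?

Look for the largest jump between consecutive ionization energies: IE5/IE4 ≈ 3.7, far larger than any earlier ratio.
That jump marks the point where a core electron is being removed. So the atom has 4 valence electrons.

4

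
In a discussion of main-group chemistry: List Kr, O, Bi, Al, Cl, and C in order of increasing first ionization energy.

C is in period 2, group 14; O is in period 2, group 16; Al is in period 3, group 13; Cl is in period 3, group 17; Kr is in period 4, group 18; Bi is in period 6, group 15.
Removing the outermost electron gets harder across a period and easier down a group.
These span different periods and groups, so the two trends combine.
Bi > Al: period and group pull opposite ways; the across-period shift dominates (703 vs 578 kJ/mol).
C > Bi: the two effects oppose for this pair; the down-group effect wins (1086 vs 703 kJ/mol).
Cl > C: period and group pull opposite ways; the across-period shift dominates (1251 vs 1086 kJ/mol).
O > Cl: period and group pull opposite ways; the down-group shift dominates (1314 vs 1251 kJ/mol).
Kr > O: period and group pull opposite ways; the across-period shift dominates (1351 vs 1314 kJ/mol).
For reference (kJ/mol): C 1086, O 1314, Al 578, Cl 1251, Kr 1351, Bi 703.
So from lowest to highest: Al < Bi < C < Cl < O < Kr.

Al < Bi < C < Cl < O < Kr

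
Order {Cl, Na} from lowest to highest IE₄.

IE_4 is the cost of taking one more electron from the +3 cation: Cl³⁺ still has 4 valence electrons; Na³⁺ is already 2 electrons into the core.
Breaking into a closed-shell core is much more expensive than removing a leftover valence electron — Na has the largest IE_4 here.
The numbers (kJ/mol): Cl 5159, Na 9543.
Putting it together, IE_4: Cl < Na.

Cl < Na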